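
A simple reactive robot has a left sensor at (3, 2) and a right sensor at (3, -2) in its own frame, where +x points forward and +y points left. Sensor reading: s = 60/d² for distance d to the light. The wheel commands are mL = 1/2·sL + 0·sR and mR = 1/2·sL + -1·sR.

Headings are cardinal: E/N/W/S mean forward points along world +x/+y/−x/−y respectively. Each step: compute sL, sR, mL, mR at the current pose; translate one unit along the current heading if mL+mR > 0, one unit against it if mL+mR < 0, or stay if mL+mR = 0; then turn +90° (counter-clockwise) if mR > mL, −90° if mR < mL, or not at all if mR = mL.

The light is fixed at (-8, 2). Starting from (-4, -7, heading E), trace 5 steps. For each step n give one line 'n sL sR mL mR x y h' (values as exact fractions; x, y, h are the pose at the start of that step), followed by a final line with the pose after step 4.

0 30/49 6/17 15/49 -39/833 -4 -7 E
1 60/193 20/51 30/193 -2330/9843 -3 -7 S
2 15/26 3/2 15/52 -63/52 -3 -6 W
3 60/41 60/89 30/41 210/3649 -2 -6 N
4 30/53 10/27 15/53 -125/1431 -2 -5 E
final -1 -5 S

n=0: pose=(-4,-7,E); sL=30/49, sR=6/17; mL=15/49, mR=-39/833; mL+mR=216/833 → advance +1; mR−mL=-6/17 → turn -1·90°
n=1: pose=(-3,-7,S); sL=60/193, sR=20/51; mL=30/193, mR=-2330/9843; mL+mR=-800/9843 → advance -1; mR−mL=-20/51 → turn -1·90°
n=2: pose=(-3,-6,W); sL=15/26, sR=3/2; mL=15/52, mR=-63/52; mL+mR=-12/13 → advance -1; mR−mL=-3/2 → turn -1·90°
n=3: pose=(-2,-6,N); sL=60/41, sR=60/89; mL=30/41, mR=210/3649; mL+mR=2880/3649 → advance +1; mR−mL=-60/89 → turn -1·90°
n=4: pose=(-2,-5,E); sL=30/53, sR=10/27; mL=15/53, mR=-125/1431; mL+mR=280/1431 → advance +1; mR−mL=-10/27 → turn -1·90°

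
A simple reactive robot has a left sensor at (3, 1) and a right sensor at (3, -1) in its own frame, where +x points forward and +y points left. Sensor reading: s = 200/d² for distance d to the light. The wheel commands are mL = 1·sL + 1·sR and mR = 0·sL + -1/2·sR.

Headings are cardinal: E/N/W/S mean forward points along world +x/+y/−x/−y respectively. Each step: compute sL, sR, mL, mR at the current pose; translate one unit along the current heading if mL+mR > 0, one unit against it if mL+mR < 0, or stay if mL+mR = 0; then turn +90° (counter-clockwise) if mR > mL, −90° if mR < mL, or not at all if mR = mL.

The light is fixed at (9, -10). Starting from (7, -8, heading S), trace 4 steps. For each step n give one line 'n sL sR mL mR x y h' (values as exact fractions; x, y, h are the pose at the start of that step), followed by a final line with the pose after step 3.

n=0: pose=(7,-8,S); sL=100, sR=20; mL=120, mR=-10; mL+mR=110 → advance +1; mR−mL=-130 → turn -1·90°
n=1: pose=(7,-9,W); sL=8, sR=200/29; mL=432/29, mR=-100/29; mL+mR=332/29 → advance +1; mR−mL=-532/29 → turn -1·90°
n=2: pose=(6,-9,N); sL=25/4, sR=10; mL=65/4, mR=-5; mL+mR=45/4 → advance +1; mR−mL=-85/4 → turn -1·90°
n=3: pose=(6,-8,E); sL=200/9, sR=200; mL=2000/9, mR=-100; mL+mR=1100/9 → advance +1; mR−mL=-2900/9 → turn -1·90°

0 100 20 120 -10 7 -8 S
1 8 200/29 432/29 -100/29 7 -9 W
2 25/4 10 65/4 -5 6 -9 N
3 200/9 200 2000/9 -100 6 -8 E
final 7 -8 S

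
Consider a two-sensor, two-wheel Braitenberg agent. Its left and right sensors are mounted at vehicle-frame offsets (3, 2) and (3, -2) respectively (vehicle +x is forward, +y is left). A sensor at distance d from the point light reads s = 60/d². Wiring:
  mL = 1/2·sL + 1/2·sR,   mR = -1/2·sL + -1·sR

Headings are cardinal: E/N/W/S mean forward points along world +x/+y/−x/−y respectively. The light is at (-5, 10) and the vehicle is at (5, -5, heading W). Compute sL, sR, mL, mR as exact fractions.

30/169 30/109 4170/18421 -6705/18421

left sensor world pos  = (2, -7); dL² = 338
right sensor world pos = (2, -3); dR² = 218
sL = 60/338 = 30/169
sR = 60/218 = 30/109
mL = 1/2·sL + 1/2·sR = 4170/18421
mR = -1/2·sL + -1·sR = -6705/18421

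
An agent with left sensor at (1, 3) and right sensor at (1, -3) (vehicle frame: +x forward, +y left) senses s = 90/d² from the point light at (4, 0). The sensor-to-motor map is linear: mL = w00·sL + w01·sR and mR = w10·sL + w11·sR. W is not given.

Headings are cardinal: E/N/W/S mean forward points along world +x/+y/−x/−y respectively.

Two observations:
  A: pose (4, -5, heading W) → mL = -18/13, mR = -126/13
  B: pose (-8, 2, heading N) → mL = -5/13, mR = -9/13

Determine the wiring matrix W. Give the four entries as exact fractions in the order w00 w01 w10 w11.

obs A: pose=(4,-5,W) → sL=18/13, sR=18, mL=-18/13, mR=-126/13
obs B: pose=(-8,2,N) → sL=5/13, sR=1, mL=-5/13, mR=-9/13
sensor matrix S = [[18/13, 18], [5/13, 1]]; det S = -72/13
solve [mL_A; mL_B] = S·[w00; w01] and [mR_A; mR_B] = S·[w10; w11]:
  w00 = -1, w01 = 0, w10 = -1/2, w11 = -1/2

-1 0 -1/2 -1/2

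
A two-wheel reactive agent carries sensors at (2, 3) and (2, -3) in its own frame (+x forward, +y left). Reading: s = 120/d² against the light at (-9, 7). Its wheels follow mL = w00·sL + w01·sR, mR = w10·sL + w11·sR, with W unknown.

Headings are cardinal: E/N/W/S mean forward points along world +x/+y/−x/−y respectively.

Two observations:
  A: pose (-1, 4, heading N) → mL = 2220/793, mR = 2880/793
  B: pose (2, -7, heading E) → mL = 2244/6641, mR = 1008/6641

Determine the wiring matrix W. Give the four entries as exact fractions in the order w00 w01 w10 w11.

obs A: pose=(-1,4,N) → sL=60/13, sR=60/61, mL=2220/793, mR=2880/793
obs B: pose=(2,-7,E) → sL=12/29, sR=60/229, mL=2244/6641, mR=1008/6641
sensor matrix S = [[60/13, 60/61], [12/29, 60/229]]; det S = 4224960/5266313
solve [mL_A; mL_B] = S·[w00; w01] and [mR_A; mR_B] = S·[w10; w11]:
  w00 = 1/2, w01 = 1/2, w10 = 1, w11 = -1

1/2 1/2 1 -1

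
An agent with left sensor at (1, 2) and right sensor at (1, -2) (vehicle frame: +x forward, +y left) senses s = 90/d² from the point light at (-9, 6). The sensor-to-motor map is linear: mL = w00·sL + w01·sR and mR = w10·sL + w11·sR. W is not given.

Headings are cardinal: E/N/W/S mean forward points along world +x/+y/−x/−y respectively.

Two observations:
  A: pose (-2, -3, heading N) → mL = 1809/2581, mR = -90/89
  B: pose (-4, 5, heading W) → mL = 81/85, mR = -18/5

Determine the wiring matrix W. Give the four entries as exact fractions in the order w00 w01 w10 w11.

obs A: pose=(-2,-3,N) → sL=90/89, sR=18/29, mL=1809/2581, mR=-90/89
obs B: pose=(-4,5,W) → sL=18/5, sR=90/17, mL=81/85, mR=-18/5
sensor matrix S = [[90/89, 18/29], [18/5, 90/17]]; det S = 684288/219385
solve [mL_A; mL_B] = S·[w00; w01] and [mR_A; mR_B] = S·[w10; w11]:
  w00 = 1, w01 = -1/2, w10 = -1, w11 = 0

1 -1/2 -1 0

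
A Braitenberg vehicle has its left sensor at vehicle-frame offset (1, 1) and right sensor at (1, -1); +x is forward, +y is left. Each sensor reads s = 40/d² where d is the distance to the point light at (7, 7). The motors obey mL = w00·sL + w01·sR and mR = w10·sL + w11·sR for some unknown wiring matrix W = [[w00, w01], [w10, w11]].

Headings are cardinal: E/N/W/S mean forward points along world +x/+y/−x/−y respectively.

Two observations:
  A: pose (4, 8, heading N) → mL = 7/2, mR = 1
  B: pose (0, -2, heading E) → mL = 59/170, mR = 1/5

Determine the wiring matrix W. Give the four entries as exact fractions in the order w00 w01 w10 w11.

1/2 1/2 1/2 0

obs A: pose=(4,8,N) → sL=2, sR=5, mL=7/2, mR=1
obs B: pose=(0,-2,E) → sL=2/5, sR=5/17, mL=59/170, mR=1/5
sensor matrix S = [[2, 5], [2/5, 5/17]]; det S = -24/17
solve [mL_A; mL_B] = S·[w00; w01] and [mR_A; mR_B] = S·[w10; w11]:
  w00 = 1/2, w01 = 1/2, w10 = 1/2, w11 = 0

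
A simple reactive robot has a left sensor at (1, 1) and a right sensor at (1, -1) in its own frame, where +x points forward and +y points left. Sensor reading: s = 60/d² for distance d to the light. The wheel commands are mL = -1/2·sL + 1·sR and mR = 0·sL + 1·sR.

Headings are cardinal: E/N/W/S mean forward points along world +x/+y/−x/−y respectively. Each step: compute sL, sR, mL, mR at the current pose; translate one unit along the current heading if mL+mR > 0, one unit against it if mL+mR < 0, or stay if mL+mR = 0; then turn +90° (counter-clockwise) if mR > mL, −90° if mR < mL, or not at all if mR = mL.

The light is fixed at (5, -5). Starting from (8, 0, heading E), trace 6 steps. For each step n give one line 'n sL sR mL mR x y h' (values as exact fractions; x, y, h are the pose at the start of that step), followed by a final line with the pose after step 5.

0 15/13 15/8 135/104 15/8 8 0 E
1 4/3 60/61 58/183 60/61 9 0 N
2 30/17 30/29 75/493 30/29 9 1 W
3 60/41 60/29 1590/1189 60/29 8 1 S
4 15/13 15/8 135/104 15/8 8 0 E
5 4/3 60/61 58/183 60/61 9 0 N
final 9 1 W

n=0: pose=(8,0,E); sL=15/13, sR=15/8; mL=135/104, mR=15/8; mL+mR=165/52 → advance +1; mR−mL=15/26 → turn +1·90°
n=1: pose=(9,0,N); sL=4/3, sR=60/61; mL=58/183, mR=60/61; mL+mR=238/183 → advance +1; mR−mL=2/3 → turn +1·90°
n=2: pose=(9,1,W); sL=30/17, sR=30/29; mL=75/493, mR=30/29; mL+mR=585/493 → advance +1; mR−mL=15/17 → turn +1·90°
n=3: pose=(8,1,S); sL=60/41, sR=60/29; mL=1590/1189, mR=60/29; mL+mR=4050/1189 → advance +1; mR−mL=30/41 → turn +1·90°
n=4: pose=(8,0,E); sL=15/13, sR=15/8; mL=135/104, mR=15/8; mL+mR=165/52 → advance +1; mR−mL=15/26 → turn +1·90°
n=5: pose=(9,0,N); sL=4/3, sR=60/61; mL=58/183, mR=60/61; mL+mR=238/183 → advance +1; mR−mL=2/3 → turn +1·90°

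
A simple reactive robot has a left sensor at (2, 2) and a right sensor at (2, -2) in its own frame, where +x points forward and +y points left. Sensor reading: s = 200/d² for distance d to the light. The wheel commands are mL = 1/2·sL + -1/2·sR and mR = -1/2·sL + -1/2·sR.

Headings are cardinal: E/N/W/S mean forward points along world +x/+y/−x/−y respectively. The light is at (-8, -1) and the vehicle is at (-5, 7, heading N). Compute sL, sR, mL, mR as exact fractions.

left sensor world pos  = (-7, 9); dL² = 101
right sensor world pos = (-3, 9); dR² = 125
sL = 200/101 = 200/101
sR = 200/125 = 8/5
mL = 1/2·sL + -1/2·sR = 96/505
mR = -1/2·sL + -1/2·sR = -904/505

200/101 8/5 96/505 -904/505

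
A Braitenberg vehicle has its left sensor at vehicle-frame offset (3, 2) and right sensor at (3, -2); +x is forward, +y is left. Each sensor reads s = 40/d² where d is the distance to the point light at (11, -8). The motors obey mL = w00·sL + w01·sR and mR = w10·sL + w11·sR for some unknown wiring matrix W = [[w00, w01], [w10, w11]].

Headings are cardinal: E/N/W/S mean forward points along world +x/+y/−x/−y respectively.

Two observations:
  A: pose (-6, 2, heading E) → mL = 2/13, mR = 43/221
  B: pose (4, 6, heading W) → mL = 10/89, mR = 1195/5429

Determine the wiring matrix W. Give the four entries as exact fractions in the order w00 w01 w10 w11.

obs A: pose=(-6,2,E) → sL=2/17, sR=2/13, mL=2/13, mR=43/221
obs B: pose=(4,6,W) → sL=10/61, sR=10/89, mL=10/89, mR=1195/5429
sensor matrix S = [[2/17, 2/13], [10/61, 10/89]]; det S = -14400/1199809
solve [mL_A; mL_B] = S·[w00; w01] and [mR_A; mR_B] = S·[w10; w11]:
  w00 = 0, w01 = 1, w10 = 1, w11 = 1/2

0 1 1 1/2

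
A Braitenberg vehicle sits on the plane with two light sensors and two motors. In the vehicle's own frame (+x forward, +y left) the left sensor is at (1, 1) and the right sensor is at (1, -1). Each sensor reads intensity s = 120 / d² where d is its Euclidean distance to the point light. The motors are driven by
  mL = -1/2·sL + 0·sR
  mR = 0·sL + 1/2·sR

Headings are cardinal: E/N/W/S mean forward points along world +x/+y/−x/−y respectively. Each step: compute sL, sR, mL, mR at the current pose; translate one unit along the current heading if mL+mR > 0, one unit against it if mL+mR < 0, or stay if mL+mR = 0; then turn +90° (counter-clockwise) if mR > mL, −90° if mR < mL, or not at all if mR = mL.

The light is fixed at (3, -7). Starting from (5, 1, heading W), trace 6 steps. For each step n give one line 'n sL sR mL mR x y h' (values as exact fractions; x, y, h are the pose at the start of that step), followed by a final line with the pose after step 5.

0 12/5 60/41 -6/5 30/41 5 1 W
1 24/13 120/53 -12/13 60/53 6 1 S
2 3/2 30/13 -3/4 15/13 6 0 E
3 120/73 120/89 -60/73 60/89 7 0 N
4 60/17 60/29 -30/17 30/29 7 -1 W
5 120/61 120/41 -60/61 60/41 8 -1 S
final 8 -2 E

n=0: pose=(5,1,W); sL=12/5, sR=60/41; mL=-6/5, mR=30/41; mL+mR=-96/205 → advance -1; mR−mL=396/205 → turn +1·90°
n=1: pose=(6,1,S); sL=24/13, sR=120/53; mL=-12/13, mR=60/53; mL+mR=144/689 → advance +1; mR−mL=1416/689 → turn +1·90°
n=2: pose=(6,0,E); sL=3/2, sR=30/13; mL=-3/4, mR=15/13; mL+mR=21/52 → advance +1; mR−mL=99/52 → turn +1·90°
n=3: pose=(7,0,N); sL=120/73, sR=120/89; mL=-60/73, mR=60/89; mL+mR=-960/6497 → advance -1; mR−mL=9720/6497 → turn +1·90°
n=4: pose=(7,-1,W); sL=60/17, sR=60/29; mL=-30/17, mR=30/29; mL+mR=-360/493 → advance -1; mR−mL=1380/493 → turn +1·90°
n=5: pose=(8,-1,S); sL=120/61, sR=120/41; mL=-60/61, mR=60/41; mL+mR=1200/2501 → advance +1; mR−mL=6120/2501 → turn +1·90°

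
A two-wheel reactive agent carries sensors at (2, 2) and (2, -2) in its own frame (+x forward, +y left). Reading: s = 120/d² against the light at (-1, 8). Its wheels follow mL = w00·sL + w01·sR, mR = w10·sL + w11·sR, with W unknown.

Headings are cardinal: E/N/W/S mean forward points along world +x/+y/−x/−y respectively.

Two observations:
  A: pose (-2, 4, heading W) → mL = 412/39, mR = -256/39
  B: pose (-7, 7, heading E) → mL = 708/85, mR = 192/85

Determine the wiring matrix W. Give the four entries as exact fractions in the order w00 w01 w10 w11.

1/2 1 1 -1

obs A: pose=(-2,4,W) → sL=8/3, sR=120/13, mL=412/39, mR=-256/39
obs B: pose=(-7,7,E) → sL=120/17, sR=24/5, mL=708/85, mR=192/85
sensor matrix S = [[8/3, 120/13], [120/17, 24/5]]; det S = -57856/1105
solve [mL_A; mL_B] = S·[w00; w01] and [mR_A; mR_B] = S·[w10; w11]:
  w00 = 1/2, w01 = 1, w10 = 1, w11 = -1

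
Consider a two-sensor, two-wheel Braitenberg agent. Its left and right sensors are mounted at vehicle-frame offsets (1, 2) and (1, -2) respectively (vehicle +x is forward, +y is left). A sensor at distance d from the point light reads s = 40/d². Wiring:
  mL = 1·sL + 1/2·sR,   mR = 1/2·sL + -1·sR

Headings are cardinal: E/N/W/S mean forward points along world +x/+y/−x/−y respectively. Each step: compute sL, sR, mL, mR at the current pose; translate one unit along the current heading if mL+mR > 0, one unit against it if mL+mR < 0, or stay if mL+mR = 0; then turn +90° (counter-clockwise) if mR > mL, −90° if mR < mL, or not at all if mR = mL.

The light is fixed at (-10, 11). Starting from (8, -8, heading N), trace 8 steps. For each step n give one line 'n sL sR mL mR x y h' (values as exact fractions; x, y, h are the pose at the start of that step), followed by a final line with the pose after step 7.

n=0: pose=(8,-8,N); sL=2/29, sR=10/181; mL=507/5249, mR=-109/5249; mL+mR=398/5249 → advance +1; mR−mL=-616/5249 → turn -1·90°
n=1: pose=(8,-7,E); sL=40/617, sR=40/761; mL=42780/469537, mR=-9460/469537; mL+mR=33320/469537 → advance +1; mR−mL=-52240/469537 → turn -1·90°
n=2: pose=(9,-7,S); sL=20/401, sR=4/65; mL=2102/26065, mR=-954/26065; mL+mR=1148/26065 → advance +1; mR−mL=-3056/26065 → turn -1·90°
n=3: pose=(9,-8,W); sL=8/153, sR=40/613; mL=7964/93789, mR=-3668/93789; mL+mR=1432/31263 → advance +1; mR−mL=-11632/93789 → turn -1·90°
n=4: pose=(8,-8,N); sL=2/29, sR=10/181; mL=507/5249, mR=-109/5249; mL+mR=398/5249 → advance +1; mR−mL=-616/5249 → turn -1·90°
n=5: pose=(8,-7,E); sL=40/617, sR=40/761; mL=42780/469537, mR=-9460/469537; mL+mR=33320/469537 → advance +1; mR−mL=-52240/469537 → turn -1·90°
n=6: pose=(9,-7,S); sL=20/401, sR=4/65; mL=2102/26065, mR=-954/26065; mL+mR=1148/26065 → advance +1; mR−mL=-3056/26065 → turn -1·90°
n=7: pose=(9,-8,W); sL=8/153, sR=40/613; mL=7964/93789, mR=-3668/93789; mL+mR=1432/31263 → advance +1; mR−mL=-11632/93789 → turn -1·90°

0 2/29 10/181 507/5249 -109/5249 8 -8 N
1 40/617 40/761 42780/469537 -9460/469537 8 -7 E
2 20/401 4/65 2102/26065 -954/26065 9 -7 S
3 8/153 40/613 7964/93789 -3668/93789 9 -8 W
4 2/29 10/181 507/5249 -109/5249 8 -8 N
5 40/617 40/761 42780/469537 -9460/469537 8 -7 E
6 20/401 4/65 2102/26065 -954/26065 9 -7 S
7 8/153 40/613 7964/93789 -3668/93789 9 -8 W
final 8 -8 N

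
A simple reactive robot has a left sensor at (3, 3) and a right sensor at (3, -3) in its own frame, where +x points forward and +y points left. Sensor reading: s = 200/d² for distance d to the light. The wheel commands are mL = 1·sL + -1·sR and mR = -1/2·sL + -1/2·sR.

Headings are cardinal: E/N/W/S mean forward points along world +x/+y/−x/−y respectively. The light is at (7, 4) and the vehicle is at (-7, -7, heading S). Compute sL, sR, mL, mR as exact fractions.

left sensor world pos  = (-4, -10); dL² = 317
right sensor world pos = (-10, -10); dR² = 485
sL = 200/317 = 200/317
sR = 200/485 = 40/97
mL = 1·sL + -1·sR = 6720/30749
mR = -1/2·sL + -1/2·sR = -16040/30749

200/317 40/97 6720/30749 -16040/30749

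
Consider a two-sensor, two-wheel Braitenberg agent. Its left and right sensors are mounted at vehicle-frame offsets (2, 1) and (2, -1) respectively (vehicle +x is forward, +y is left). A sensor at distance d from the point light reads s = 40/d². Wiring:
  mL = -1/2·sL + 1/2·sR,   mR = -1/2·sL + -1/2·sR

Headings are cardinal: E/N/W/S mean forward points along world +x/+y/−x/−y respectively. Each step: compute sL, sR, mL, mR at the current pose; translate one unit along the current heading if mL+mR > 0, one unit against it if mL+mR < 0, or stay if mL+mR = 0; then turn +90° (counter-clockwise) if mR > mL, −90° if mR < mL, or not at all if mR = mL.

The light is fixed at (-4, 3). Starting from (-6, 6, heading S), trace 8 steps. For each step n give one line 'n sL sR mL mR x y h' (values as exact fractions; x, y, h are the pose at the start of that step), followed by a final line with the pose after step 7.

0 20 4 -8 -12 -6 6 S
1 8/5 40/41 -64/205 -264/205 -6 7 W
2 1 10/9 1/18 -19/18 -5 7 N
3 40/17 8 48/17 -88/17 -5 6 E
4 20 4 -8 -12 -6 6 S
5 8/5 40/41 -64/205 -264/205 -6 7 W
6 1 10/9 1/18 -19/18 -5 7 N
7 40/17 8 48/17 -88/17 -5 6 E
final -6 6 S

n=0: pose=(-6,6,S); sL=20, sR=4; mL=-8, mR=-12; mL+mR=-20 → advance -1; mR−mL=-4 → turn -1·90°
n=1: pose=(-6,7,W); sL=8/5, sR=40/41; mL=-64/205, mR=-264/205; mL+mR=-8/5 → advance -1; mR−mL=-40/41 → turn -1·90°
n=2: pose=(-5,7,N); sL=1, sR=10/9; mL=1/18, mR=-19/18; mL+mR=-1 → advance -1; mR−mL=-10/9 → turn -1·90°
n=3: pose=(-5,6,E); sL=40/17, sR=8; mL=48/17, mR=-88/17; mL+mR=-40/17 → advance -1; mR−mL=-8 → turn -1·90°
n=4: pose=(-6,6,S); sL=20, sR=4; mL=-8, mR=-12; mL+mR=-20 → advance -1; mR−mL=-4 → turn -1·90°
n=5: pose=(-6,7,W); sL=8/5, sR=40/41; mL=-64/205, mR=-264/205; mL+mR=-8/5 → advance -1; mR−mL=-40/41 → turn -1·90°
n=6: pose=(-5,7,N); sL=1, sR=10/9; mL=1/18, mR=-19/18; mL+mR=-1 → advance -1; mR−mL=-10/9 → turn -1·90°
n=7: pose=(-5,6,E); sL=40/17, sR=8; mL=48/17, mR=-88/17; mL+mR=-40/17 → advance -1; mR−mL=-8 → turn -1·90°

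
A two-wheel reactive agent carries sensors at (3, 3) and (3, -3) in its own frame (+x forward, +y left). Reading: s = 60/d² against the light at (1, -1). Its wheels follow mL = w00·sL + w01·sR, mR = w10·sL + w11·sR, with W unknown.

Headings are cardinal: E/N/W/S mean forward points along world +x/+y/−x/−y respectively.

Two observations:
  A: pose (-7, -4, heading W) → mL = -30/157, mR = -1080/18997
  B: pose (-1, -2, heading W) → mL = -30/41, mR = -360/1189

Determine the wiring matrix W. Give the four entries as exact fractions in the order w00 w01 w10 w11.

obs A: pose=(-7,-4,W) → sL=60/157, sR=60/121, mL=-30/157, mR=-1080/18997
obs B: pose=(-1,-2,W) → sL=60/41, sR=60/29, mL=-30/41, mR=-360/1189
sensor matrix S = [[60/157, 60/121], [60/41, 60/29]]; det S = 1468800/22587433
solve [mL_A; mL_B] = S·[w00; w01] and [mR_A; mR_B] = S·[w10; w11]:
  w00 = -1/2, w01 = 0, w10 = 1/2, w11 = -1/2

-1/2 0 1/2 -1/2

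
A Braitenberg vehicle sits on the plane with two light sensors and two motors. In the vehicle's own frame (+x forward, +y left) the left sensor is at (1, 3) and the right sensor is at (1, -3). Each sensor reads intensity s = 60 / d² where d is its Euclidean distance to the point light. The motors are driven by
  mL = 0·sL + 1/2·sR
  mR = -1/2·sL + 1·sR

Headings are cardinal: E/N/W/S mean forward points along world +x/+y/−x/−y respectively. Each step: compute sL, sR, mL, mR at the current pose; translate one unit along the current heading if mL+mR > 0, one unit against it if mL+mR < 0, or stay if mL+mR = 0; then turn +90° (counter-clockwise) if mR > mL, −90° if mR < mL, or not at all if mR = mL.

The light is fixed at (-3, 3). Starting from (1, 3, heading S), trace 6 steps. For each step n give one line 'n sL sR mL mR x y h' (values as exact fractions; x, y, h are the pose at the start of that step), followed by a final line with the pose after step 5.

n=0: pose=(1,3,S); sL=6/5, sR=30; mL=15, mR=147/5; mL+mR=222/5 → advance +1; mR−mL=72/5 → turn +1·90°
n=1: pose=(1,2,E); sL=60/29, sR=60/41; mL=30/41, mR=510/1189; mL+mR=1380/1189 → advance +1; mR−mL=-360/1189 → turn -1·90°
n=2: pose=(2,2,S); sL=15/17, sR=15/2; mL=15/4, mR=120/17; mL+mR=735/68 → advance +1; mR−mL=225/68 → turn +1·90°
n=3: pose=(2,1,E); sL=60/37, sR=60/61; mL=30/61, mR=390/2257; mL+mR=1500/2257 → advance +1; mR−mL=-720/2257 → turn -1·90°
n=4: pose=(3,1,S); sL=2/3, sR=10/3; mL=5/3, mR=3; mL+mR=14/3 → advance +1; mR−mL=4/3 → turn +1·90°
n=5: pose=(3,0,E); sL=60/49, sR=12/17; mL=6/17, mR=78/833; mL+mR=372/833 → advance +1; mR−mL=-216/833 → turn -1·90°

0 6/5 30 15 147/5 1 3 S
1 60/29 60/41 30/41 510/1189 1 2 E
2 15/17 15/2 15/4 120/17 2 2 S
3 60/37 60/61 30/61 390/2257 2 1 E
4 2/3 10/3 5/3 3 3 1 S
5 60/49 12/17 6/17 78/833 3 0 E
final 4 0 S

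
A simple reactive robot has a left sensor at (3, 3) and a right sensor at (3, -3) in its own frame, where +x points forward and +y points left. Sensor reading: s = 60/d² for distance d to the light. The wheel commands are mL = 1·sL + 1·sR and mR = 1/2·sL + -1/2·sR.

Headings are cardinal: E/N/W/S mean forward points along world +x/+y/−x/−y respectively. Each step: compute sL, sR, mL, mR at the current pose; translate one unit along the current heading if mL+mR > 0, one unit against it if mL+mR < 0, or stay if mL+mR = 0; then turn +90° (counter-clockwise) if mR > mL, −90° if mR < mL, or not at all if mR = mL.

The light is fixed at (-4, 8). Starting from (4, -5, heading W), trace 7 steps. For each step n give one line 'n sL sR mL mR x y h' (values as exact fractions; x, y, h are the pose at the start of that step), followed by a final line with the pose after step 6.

0 60/281 12/25 4872/7025 -936/7025 4 -5 W
1 15/29 3/10 237/290 63/580 3 -5 N
2 60/181 12/65 6072/11765 864/11765 3 -4 E
3 30/173 6/25 1788/4325 -144/4325 4 -4 S
4 60/281 12/25 4872/7025 -936/7025 4 -5 W
5 15/29 3/10 237/290 63/580 3 -5 N
6 60/181 12/65 6072/11765 864/11765 3 -4 E
final 4 -4 S

n=0: pose=(4,-5,W); sL=60/281, sR=12/25; mL=4872/7025, mR=-936/7025; mL+mR=3936/7025 → advance +1; mR−mL=-5808/7025 → turn -1·90°
n=1: pose=(3,-5,N); sL=15/29, sR=3/10; mL=237/290, mR=63/580; mL+mR=537/580 → advance +1; mR−mL=-411/580 → turn -1·90°
n=2: pose=(3,-4,E); sL=60/181, sR=12/65; mL=6072/11765, mR=864/11765; mL+mR=6936/11765 → advance +1; mR−mL=-5208/11765 → turn -1·90°
n=3: pose=(4,-4,S); sL=30/173, sR=6/25; mL=1788/4325, mR=-144/4325; mL+mR=1644/4325 → advance +1; mR−mL=-1932/4325 → turn -1·90°
n=4: pose=(4,-5,W); sL=60/281, sR=12/25; mL=4872/7025, mR=-936/7025; mL+mR=3936/7025 → advance +1; mR−mL=-5808/7025 → turn -1·90°
n=5: pose=(3,-5,N); sL=15/29, sR=3/10; mL=237/290, mR=63/580; mL+mR=537/580 → advance +1; mR−mL=-411/580 → turn -1·90°
n=6: pose=(3,-4,E); sL=60/181, sR=12/65; mL=6072/11765, mR=864/11765; mL+mR=6936/11765 → advance +1; mR−mL=-5208/11765 → turn -1·90°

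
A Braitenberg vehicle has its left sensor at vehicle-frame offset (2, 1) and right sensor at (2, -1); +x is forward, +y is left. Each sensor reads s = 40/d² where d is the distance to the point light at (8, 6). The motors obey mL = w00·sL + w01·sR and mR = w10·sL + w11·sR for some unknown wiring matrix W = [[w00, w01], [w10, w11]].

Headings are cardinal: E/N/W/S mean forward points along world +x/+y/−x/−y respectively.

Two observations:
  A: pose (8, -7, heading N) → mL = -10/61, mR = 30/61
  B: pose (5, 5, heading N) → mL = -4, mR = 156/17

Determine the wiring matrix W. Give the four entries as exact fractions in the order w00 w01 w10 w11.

0 -1/2 1/2 1

obs A: pose=(8,-7,N) → sL=20/61, sR=20/61, mL=-10/61, mR=30/61
obs B: pose=(5,5,N) → sL=40/17, sR=8, mL=-4, mR=156/17
sensor matrix S = [[20/61, 20/61], [40/17, 8]]; det S = 1920/1037
solve [mL_A; mL_B] = S·[w00; w01] and [mR_A; mR_B] = S·[w10; w11]:
  w00 = 0, w01 = -1/2, w10 = 1/2, w11 = 1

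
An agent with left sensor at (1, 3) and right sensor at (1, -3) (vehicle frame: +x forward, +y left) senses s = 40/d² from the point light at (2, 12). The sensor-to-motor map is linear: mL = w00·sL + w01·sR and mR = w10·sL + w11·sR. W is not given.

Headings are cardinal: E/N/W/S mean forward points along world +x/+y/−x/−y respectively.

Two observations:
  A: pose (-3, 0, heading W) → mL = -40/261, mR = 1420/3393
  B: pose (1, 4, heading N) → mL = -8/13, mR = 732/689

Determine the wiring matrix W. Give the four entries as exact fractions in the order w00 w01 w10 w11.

obs A: pose=(-3,0,W) → sL=40/261, sR=40/117, mL=-40/261, mR=1420/3393
obs B: pose=(1,4,N) → sL=8/13, sR=40/53, mL=-8/13, mR=732/689
sensor matrix S = [[40/261, 40/117], [8/13, 40/53]]; det S = -221440/2337777
solve [mL_A; mL_B] = S·[w00; w01] and [mR_A; mR_B] = S·[w10; w11]:
  w00 = -1, w01 = 0, w10 = 1/2, w11 = 1

-1 0 1/2 1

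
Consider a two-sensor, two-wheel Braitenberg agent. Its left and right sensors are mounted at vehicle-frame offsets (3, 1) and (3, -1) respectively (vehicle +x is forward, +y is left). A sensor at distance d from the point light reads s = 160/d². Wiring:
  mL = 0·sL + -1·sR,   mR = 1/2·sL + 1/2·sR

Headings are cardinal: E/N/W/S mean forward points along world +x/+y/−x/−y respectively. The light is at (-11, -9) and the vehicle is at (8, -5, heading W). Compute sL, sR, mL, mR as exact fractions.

32/53 160/281 -160/281 8736/14893

left sensor world pos  = (5, -6); dL² = 265
right sensor world pos = (5, -4); dR² = 281
sL = 160/265 = 32/53
sR = 160/281 = 160/281
mL = 0·sL + -1·sR = -160/281
mR = 1/2·sL + 1/2·sR = 8736/14893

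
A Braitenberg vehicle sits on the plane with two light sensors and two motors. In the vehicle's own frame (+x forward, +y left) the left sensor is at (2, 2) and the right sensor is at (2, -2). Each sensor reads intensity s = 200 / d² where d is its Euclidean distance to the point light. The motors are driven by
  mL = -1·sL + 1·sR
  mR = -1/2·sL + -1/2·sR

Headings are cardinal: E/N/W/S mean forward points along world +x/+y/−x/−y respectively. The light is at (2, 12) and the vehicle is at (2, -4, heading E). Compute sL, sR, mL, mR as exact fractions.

left sensor world pos  = (4, -2); dL² = 200
right sensor world pos = (4, -6); dR² = 328
sL = 200/200 = 1
sR = 200/328 = 25/41
mL = -1·sL + 1·sR = -16/41
mR = -1/2·sL + -1/2·sR = -33/41

1 25/41 -16/41 -33/41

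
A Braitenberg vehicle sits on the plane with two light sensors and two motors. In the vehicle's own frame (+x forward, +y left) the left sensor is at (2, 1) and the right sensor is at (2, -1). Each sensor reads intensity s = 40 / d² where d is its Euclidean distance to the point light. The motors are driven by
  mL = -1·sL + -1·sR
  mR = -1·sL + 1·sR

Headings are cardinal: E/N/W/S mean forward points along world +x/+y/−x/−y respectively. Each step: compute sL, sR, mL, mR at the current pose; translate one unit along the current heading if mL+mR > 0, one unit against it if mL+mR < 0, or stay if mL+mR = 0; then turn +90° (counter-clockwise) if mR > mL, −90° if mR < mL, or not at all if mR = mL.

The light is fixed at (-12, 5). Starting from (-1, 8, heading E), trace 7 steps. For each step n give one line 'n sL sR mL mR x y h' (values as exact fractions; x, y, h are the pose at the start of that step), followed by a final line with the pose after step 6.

n=0: pose=(-1,8,E); sL=8/37, sR=40/173; mL=-2864/6401, mR=96/6401; mL+mR=-16/37 → advance -1; mR−mL=80/173 → turn +1·90°
n=1: pose=(-2,8,N); sL=20/53, sR=20/73; mL=-2520/3869, mR=-400/3869; mL+mR=-40/53 → advance -1; mR−mL=40/73 → turn +1·90°
n=2: pose=(-2,7,W); sL=8/13, sR=40/73; mL=-1104/949, mR=-64/949; mL+mR=-16/13 → advance -1; mR−mL=80/73 → turn +1·90°
n=3: pose=(-1,7,S); sL=5/18, sR=2/5; mL=-61/90, mR=11/90; mL+mR=-5/9 → advance -1; mR−mL=4/5 → turn +1·90°
n=4: pose=(-1,8,E); sL=8/37, sR=40/173; mL=-2864/6401, mR=96/6401; mL+mR=-16/37 → advance -1; mR−mL=80/173 → turn +1·90°
n=5: pose=(-2,8,N); sL=20/53, sR=20/73; mL=-2520/3869, mR=-400/3869; mL+mR=-40/53 → advance -1; mR−mL=40/73 → turn +1·90°
n=6: pose=(-2,7,W); sL=8/13, sR=40/73; mL=-1104/949, mR=-64/949; mL+mR=-16/13 → advance -1; mR−mL=80/73 → turn +1·90°

0 8/37 40/173 -2864/6401 96/6401 -1 8 E
1 20/53 20/73 -2520/3869 -400/3869 -2 8 N
2 8/13 40/73 -1104/949 -64/949 -2 7 W
3 5/18 2/5 -61/90 11/90 -1 7 S
4 8/37 40/173 -2864/6401 96/6401 -1 8 E
5 20/53 20/73 -2520/3869 -400/3869 -2 8 N
6 8/13 40/73 -1104/949 -64/949 -2 7 W
final -1 7 S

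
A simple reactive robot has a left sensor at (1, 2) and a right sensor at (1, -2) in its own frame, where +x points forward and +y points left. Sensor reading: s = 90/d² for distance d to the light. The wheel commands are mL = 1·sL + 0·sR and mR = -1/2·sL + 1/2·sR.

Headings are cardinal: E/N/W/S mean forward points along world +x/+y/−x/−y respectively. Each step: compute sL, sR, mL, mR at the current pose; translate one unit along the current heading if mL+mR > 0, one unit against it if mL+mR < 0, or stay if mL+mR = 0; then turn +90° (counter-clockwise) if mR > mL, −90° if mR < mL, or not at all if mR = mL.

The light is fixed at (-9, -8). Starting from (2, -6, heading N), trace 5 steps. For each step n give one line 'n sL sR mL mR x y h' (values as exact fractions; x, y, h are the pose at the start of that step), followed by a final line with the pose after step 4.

n=0: pose=(2,-6,N); sL=1, sR=45/89; mL=1, mR=-22/89; mL+mR=67/89 → advance +1; mR−mL=-111/89 → turn -1·90°
n=1: pose=(2,-5,E); sL=90/169, sR=18/29; mL=90/169, mR=216/4901; mL+mR=2826/4901 → advance +1; mR−mL=-2394/4901 → turn -1·90°
n=2: pose=(3,-5,S); sL=9/20, sR=45/52; mL=9/20, mR=27/130; mL+mR=171/260 → advance +1; mR−mL=-63/260 → turn -1·90°
n=3: pose=(3,-6,W); sL=90/121, sR=90/137; mL=90/121, mR=-720/16577; mL+mR=11610/16577 → advance +1; mR−mL=-13050/16577 → turn -1·90°
n=4: pose=(2,-6,N); sL=1, sR=45/89; mL=1, mR=-22/89; mL+mR=67/89 → advance +1; mR−mL=-111/89 → turn -1·90°

0 1 45/89 1 -22/89 2 -6 N
1 90/169 18/29 90/169 216/4901 2 -5 E
2 9/20 45/52 9/20 27/130 3 -5 S
3 90/121 90/137 90/121 -720/16577 3 -6 W
4 1 45/89 1 -22/89 2 -6 N
final 2 -5 E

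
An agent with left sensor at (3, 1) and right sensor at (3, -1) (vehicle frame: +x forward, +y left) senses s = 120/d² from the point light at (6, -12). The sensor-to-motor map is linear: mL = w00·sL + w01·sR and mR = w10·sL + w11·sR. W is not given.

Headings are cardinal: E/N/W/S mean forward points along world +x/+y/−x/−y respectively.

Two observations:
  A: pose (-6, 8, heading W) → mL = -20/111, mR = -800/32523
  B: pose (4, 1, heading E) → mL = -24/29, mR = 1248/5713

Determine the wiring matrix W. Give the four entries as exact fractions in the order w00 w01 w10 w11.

obs A: pose=(-6,8,W) → sL=60/293, sR=20/111, mL=-20/111, mR=-800/32523
obs B: pose=(4,1,E) → sL=120/197, sR=24/29, mL=-24/29, mR=1248/5713
sensor matrix S = [[60/293, 20/111], [120/197, 24/29]]; det S = 3698560/61934633
solve [mL_A; mL_B] = S·[w00; w01] and [mR_A; mR_B] = S·[w10; w11]:
  w00 = 0, w01 = -1, w10 = -1, w11 = 1

0 -1 -1 1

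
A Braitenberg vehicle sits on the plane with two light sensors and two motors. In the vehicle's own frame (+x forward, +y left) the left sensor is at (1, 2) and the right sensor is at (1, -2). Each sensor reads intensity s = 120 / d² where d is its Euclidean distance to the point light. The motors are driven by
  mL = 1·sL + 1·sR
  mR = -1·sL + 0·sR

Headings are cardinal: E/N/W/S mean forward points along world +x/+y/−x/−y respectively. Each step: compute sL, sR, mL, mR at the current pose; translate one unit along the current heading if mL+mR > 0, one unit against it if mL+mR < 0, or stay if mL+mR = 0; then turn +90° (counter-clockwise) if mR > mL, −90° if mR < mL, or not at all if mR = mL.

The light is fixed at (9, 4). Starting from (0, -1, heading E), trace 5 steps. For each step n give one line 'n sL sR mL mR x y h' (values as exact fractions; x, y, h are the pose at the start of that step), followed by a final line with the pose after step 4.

n=0: pose=(0,-1,E); sL=120/73, sR=120/113; mL=22320/8249, mR=-120/73; mL+mR=120/113 → advance +1; mR−mL=-35880/8249 → turn -1·90°
n=1: pose=(1,-1,S); sL=5/3, sR=15/17; mL=130/51, mR=-5/3; mL+mR=15/17 → advance +1; mR−mL=-215/51 → turn -1·90°
n=2: pose=(1,-2,W); sL=24/29, sR=120/97; mL=5808/2813, mR=-24/29; mL+mR=120/97 → advance +1; mR−mL=-8136/2813 → turn -1·90°
n=3: pose=(0,-2,N); sL=60/73, sR=60/37; mL=6600/2701, mR=-60/73; mL+mR=60/37 → advance +1; mR−mL=-8820/2701 → turn -1·90°
n=4: pose=(0,-1,E); sL=120/73, sR=120/113; mL=22320/8249, mR=-120/73; mL+mR=120/113 → advance +1; mR−mL=-35880/8249 → turn -1·90°

0 120/73 120/113 22320/8249 -120/73 0 -1 E
1 5/3 15/17 130/51 -5/3 1 -1 S
2 24/29 120/97 5808/2813 -24/29 1 -2 W
3 60/73 60/37 6600/2701 -60/73 0 -2 N
4 120/73 120/113 22320/8249 -120/73 0 -1 E
final 1 -1 S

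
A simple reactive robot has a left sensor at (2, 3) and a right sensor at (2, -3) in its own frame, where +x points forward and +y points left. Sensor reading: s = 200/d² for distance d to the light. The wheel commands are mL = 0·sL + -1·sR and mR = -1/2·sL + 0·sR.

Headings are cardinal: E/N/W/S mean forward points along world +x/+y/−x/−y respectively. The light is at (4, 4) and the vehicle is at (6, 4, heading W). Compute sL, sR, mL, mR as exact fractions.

200/9 200/9 -200/9 -100/9

left sensor world pos  = (4, 1); dL² = 9
right sensor world pos = (4, 7); dR² = 9
sL = 200/9 = 200/9
sR = 200/9 = 200/9
mL = 0·sL + -1·sR = -200/9
mR = -1/2·sL + 0·sR = -100/9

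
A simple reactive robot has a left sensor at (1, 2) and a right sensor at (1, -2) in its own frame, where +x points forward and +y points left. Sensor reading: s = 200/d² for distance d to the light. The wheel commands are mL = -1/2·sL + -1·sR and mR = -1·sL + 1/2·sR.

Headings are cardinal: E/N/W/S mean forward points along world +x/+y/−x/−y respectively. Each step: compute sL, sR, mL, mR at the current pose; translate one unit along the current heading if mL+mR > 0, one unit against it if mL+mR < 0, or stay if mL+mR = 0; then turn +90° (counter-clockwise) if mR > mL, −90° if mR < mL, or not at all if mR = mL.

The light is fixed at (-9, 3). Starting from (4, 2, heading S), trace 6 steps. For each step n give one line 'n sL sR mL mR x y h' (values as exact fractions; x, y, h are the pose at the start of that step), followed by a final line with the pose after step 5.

0 200/229 8/5 -2332/1145 -84/1145 4 2 S
1 1 1 -3/2 -1/2 4 3 E
2 200/101 200/197 -39900/19897 -29300/19897 3 3 N
3 20/13 100/61 -1910/793 -570/793 3 2 W
4 200/229 8/5 -2332/1145 -84/1145 4 2 S
5 1 1 -3/2 -1/2 4 3 E
final 3 3 N

n=0: pose=(4,2,S); sL=200/229, sR=8/5; mL=-2332/1145, mR=-84/1145; mL+mR=-2416/1145 → advance -1; mR−mL=2248/1145 → turn +1·90°
n=1: pose=(4,3,E); sL=1, sR=1; mL=-3/2, mR=-1/2; mL+mR=-2 → advance -1; mR−mL=1 → turn +1·90°
n=2: pose=(3,3,N); sL=200/101, sR=200/197; mL=-39900/19897, mR=-29300/19897; mL+mR=-69200/19897 → advance -1; mR−mL=10600/19897 → turn +1·90°
n=3: pose=(3,2,W); sL=20/13, sR=100/61; mL=-1910/793, mR=-570/793; mL+mR=-2480/793 → advance -1; mR−mL=1340/793 → turn +1·90°
n=4: pose=(4,2,S); sL=200/229, sR=8/5; mL=-2332/1145, mR=-84/1145; mL+mR=-2416/1145 → advance -1; mR−mL=2248/1145 → turn +1·90°
n=5: pose=(4,3,E); sL=1, sR=1; mL=-3/2, mR=-1/2; mL+mR=-2 → advance -1; mR−mL=1 → turn +1·90°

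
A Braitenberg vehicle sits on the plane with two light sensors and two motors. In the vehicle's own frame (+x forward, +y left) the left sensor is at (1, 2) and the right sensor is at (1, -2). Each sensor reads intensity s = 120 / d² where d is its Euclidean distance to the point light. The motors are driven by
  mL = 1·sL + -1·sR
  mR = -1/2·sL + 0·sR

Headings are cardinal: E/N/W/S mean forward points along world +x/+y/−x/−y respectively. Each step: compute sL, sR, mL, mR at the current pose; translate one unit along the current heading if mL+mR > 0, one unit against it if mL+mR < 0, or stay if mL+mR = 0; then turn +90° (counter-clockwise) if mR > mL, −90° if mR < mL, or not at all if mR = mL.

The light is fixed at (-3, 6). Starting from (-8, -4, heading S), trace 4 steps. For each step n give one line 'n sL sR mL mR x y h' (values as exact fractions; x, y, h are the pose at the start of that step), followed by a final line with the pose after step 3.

n=0: pose=(-8,-4,S); sL=12/13, sR=12/17; mL=48/221, mR=-6/13; mL+mR=-54/221 → advance -1; mR−mL=-150/221 → turn -1·90°
n=1: pose=(-8,-3,W); sL=120/157, sR=24/17; mL=-1728/2669, mR=-60/157; mL+mR=-2748/2669 → advance -1; mR−mL=708/2669 → turn +1·90°
n=2: pose=(-7,-3,S); sL=15/13, sR=15/17; mL=60/221, mR=-15/26; mL+mR=-135/442 → advance -1; mR−mL=-375/442 → turn -1·90°
n=3: pose=(-7,-2,W); sL=24/25, sR=120/61; mL=-1536/1525, mR=-12/25; mL+mR=-2268/1525 → advance -1; mR−mL=804/1525 → turn +1·90°

0 12/13 12/17 48/221 -6/13 -8 -4 S
1 120/157 24/17 -1728/2669 -60/157 -8 -3 W
2 15/13 15/17 60/221 -15/26 -7 -3 S
3 24/25 120/61 -1536/1525 -12/25 -7 -2 W
final -6 -2 S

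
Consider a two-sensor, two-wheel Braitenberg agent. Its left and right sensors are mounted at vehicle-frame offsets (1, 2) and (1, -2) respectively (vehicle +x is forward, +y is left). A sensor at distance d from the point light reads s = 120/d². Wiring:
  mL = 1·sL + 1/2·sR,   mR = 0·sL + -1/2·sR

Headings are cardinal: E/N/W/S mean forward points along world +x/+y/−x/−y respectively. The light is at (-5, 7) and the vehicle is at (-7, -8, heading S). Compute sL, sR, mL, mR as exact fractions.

left sensor world pos  = (-5, -9); dL² = 256
right sensor world pos = (-9, -9); dR² = 272
sL = 120/256 = 15/32
sR = 120/272 = 15/34
mL = 1·sL + 1/2·sR = 375/544
mR = 0·sL + -1/2·sR = -15/68

15/32 15/34 375/544 -15/68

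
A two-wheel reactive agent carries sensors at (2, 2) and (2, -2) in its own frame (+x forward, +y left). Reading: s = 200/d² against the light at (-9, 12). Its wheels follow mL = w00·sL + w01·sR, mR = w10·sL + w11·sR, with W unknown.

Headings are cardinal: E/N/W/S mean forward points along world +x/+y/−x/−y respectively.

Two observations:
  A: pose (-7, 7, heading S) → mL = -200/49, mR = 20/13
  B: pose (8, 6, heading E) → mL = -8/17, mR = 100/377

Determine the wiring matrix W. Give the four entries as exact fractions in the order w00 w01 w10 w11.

0 -1 1/2 0

obs A: pose=(-7,7,S) → sL=40/13, sR=200/49, mL=-200/49, mR=20/13
obs B: pose=(8,6,E) → sL=200/377, sR=8/17, mL=-8/17, mR=100/377
sensor matrix S = [[40/13, 200/49], [200/377, 8/17]]; det S = -225280/314041
solve [mL_A; mL_B] = S·[w00; w01] and [mR_A; mR_B] = S·[w10; w11]:
  w00 = 0, w01 = -1, w10 = 1/2, w11 = 0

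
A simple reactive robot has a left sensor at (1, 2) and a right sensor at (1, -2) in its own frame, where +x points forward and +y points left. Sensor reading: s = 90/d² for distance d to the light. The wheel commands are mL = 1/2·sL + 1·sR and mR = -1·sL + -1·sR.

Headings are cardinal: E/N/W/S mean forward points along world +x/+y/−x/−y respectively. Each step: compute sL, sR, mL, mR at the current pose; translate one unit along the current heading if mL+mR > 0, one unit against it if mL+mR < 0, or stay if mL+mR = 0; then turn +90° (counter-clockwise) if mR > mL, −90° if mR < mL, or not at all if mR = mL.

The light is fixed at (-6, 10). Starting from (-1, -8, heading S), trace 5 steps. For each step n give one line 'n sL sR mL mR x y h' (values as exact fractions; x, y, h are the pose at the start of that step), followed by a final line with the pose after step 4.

0 9/41 9/37 1071/3034 -702/1517 -1 -8 S
1 90/377 90/241 44775/90857 -55620/90857 -1 -7 W
2 45/136 9/32 243/544 -333/544 0 -7 N
3 18/61 90/449 9531/27389 -13572/27389 0 -8 E
4 9/41 9/37 1071/3034 -702/1517 -1 -8 S
final -1 -7 W

n=0: pose=(-1,-8,S); sL=9/41, sR=9/37; mL=1071/3034, mR=-702/1517; mL+mR=-9/82 → advance -1; mR−mL=-2475/3034 → turn -1·90°
n=1: pose=(-1,-7,W); sL=90/377, sR=90/241; mL=44775/90857, mR=-55620/90857; mL+mR=-45/377 → advance -1; mR−mL=-100395/90857 → turn -1·90°
n=2: pose=(0,-7,N); sL=45/136, sR=9/32; mL=243/544, mR=-333/544; mL+mR=-45/272 → advance -1; mR−mL=-18/17 → turn -1·90°
n=3: pose=(0,-8,E); sL=18/61, sR=90/449; mL=9531/27389, mR=-13572/27389; mL+mR=-9/61 → advance -1; mR−mL=-23103/27389 → turn -1·90°
n=4: pose=(-1,-8,S); sL=9/41, sR=9/37; mL=1071/3034, mR=-702/1517; mL+mR=-9/82 → advance -1; mR−mL=-2475/3034 → turn -1·90°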